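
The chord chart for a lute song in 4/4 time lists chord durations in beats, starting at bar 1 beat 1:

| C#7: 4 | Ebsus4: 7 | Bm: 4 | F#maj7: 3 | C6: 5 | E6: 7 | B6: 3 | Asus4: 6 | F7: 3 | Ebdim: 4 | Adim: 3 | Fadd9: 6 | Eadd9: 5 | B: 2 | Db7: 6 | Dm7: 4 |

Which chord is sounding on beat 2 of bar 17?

Beat 2 of bar 17 is beat (17−1)×4 + 2 = 66 overall.
Running totals: C#7 ends at 4, Ebsus4 ends at 11, Bm ends at 15, F#maj7 ends at 18, C6 ends at 23, E6 ends at 30, B6 ends at 33, Asus4 ends at 39, F7 ends at 42, Ebdim ends at 46, Adim ends at 49, Fadd9 ends at 55, Eadd9 ends at 60, B ends at 62, Db7 ends at 68.
Beat 66 falls within Db7.

Db7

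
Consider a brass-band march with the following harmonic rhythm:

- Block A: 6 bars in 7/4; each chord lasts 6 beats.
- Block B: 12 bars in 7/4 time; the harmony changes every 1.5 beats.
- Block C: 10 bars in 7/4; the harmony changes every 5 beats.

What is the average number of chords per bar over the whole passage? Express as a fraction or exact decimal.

A: 6 × 7 = 42 beats ÷ 6 = 7 chords.
B: 12 × 7 = 84 beats ÷ 1.5 = 56 chords.
C: 10 × 7 = 70 beats ÷ 5 = 14 chords.
Overall: 77 chords over 28 bars → 77/28 = 2.75 chords per bar.

2.75 chords per bar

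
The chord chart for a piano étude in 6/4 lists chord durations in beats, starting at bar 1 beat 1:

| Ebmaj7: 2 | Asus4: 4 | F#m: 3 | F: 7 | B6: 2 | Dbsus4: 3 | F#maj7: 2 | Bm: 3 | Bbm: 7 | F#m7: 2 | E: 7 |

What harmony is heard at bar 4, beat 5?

Beat 5 of bar 4 is beat (4−1)×6 + 5 = 23 overall.
Running totals: Ebmaj7 ends at 2, Asus4 ends at 6, F#m ends at 9, F ends at 16, B6 ends at 18, Dbsus4 ends at 21, F#maj7 ends at 23.
Beat 23 falls within F#maj7.

F#maj7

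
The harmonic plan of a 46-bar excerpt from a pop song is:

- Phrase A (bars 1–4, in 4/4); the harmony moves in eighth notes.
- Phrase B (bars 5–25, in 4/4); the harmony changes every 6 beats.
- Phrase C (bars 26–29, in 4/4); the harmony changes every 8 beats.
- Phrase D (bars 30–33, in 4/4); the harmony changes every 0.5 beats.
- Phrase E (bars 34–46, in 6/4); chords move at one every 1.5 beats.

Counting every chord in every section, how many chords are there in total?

132 chords

A has 16 beats and chords last 0.5 each, so 32 chords.
B has 84 beats and chords last 6 each, so 14 chords.
C has 16 beats and chords last 8 each, so 2 chords.
D has 16 beats and chords last 0.5 each, so 32 chords.
E has 78 beats and chords last 1.5 each, so 52 chords.
Total: 32 + 14 + 2 + 32 + 52 = 132.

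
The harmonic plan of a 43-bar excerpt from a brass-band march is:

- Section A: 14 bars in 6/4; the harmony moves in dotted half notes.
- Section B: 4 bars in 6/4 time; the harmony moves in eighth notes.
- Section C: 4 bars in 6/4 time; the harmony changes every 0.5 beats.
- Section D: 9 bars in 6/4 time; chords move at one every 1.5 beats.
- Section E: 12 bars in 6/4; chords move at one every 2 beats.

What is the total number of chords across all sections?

A: 14 bars × 6 beats = 84 beats; 3 beats/chord → 28 chords.
B: 4 bars × 6 beats = 24 beats; 0.5 beats/chord → 48 chords.
C: 4 bars × 6 beats = 24 beats; 0.5 beats/chord → 48 chords.
D: 9 bars × 6 beats = 54 beats; 1.5 beats/chord → 36 chords.
E: 12 bars × 6 beats = 72 beats; 2 beats/chord → 36 chords.
Total: 28 + 48 + 48 + 36 + 36 = 196.

196 chords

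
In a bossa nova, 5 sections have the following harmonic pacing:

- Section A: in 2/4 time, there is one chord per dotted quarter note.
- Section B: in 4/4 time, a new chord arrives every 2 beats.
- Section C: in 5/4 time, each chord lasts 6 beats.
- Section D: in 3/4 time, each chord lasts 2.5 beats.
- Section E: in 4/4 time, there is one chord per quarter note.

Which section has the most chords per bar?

A: each chord is 1.5 beats in 2/4, so 4/3 per bar.
B: each chord is 2 beats in 4/4, so 2 per bar.
C: each chord is 6 beats in 5/4, so 5/6 per bar.
D: each chord is 2.5 beats in 3/4, so 1.2 per bar.
E: each chord is 1 beat in 4/4, so 4 per bar.
Fastest is E at 4 chords/bar.

Section E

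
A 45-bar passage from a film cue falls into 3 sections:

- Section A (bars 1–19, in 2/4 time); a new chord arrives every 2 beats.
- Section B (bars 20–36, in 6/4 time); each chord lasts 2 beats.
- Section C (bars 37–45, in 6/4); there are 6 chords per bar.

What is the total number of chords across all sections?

A: 19·2 = 38 beats, 38/2 = 19 chords.
B: 17·6 = 102 beats, 102/2 = 51 chords.
C: 9·6 = 54 beats, 54/1 = 54 chords.
Total: 19 + 51 + 54 = 124.

124 chords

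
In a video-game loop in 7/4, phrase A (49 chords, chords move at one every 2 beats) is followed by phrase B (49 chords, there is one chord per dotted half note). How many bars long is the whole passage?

35 bars

A: 49 × 2 = 98 beats = 14 bars.
B: 49 × 3 = 147 beats = 21 bars.
Total: 14 + 21 = 35 bars.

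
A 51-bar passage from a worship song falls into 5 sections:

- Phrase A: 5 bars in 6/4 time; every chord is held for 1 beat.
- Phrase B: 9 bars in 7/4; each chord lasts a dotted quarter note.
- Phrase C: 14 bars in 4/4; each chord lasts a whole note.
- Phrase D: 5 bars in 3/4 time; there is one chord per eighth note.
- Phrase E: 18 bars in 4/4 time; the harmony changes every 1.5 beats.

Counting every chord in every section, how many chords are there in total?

A: 5·6 = 30 beats, 30/1 = 30 chords.
B: 9·7 = 63 beats, 63/1.5 = 42 chords.
C: 14·4 = 56 beats, 56/4 = 14 chords.
D: 5·3 = 15 beats, 15/0.5 = 30 chords.
E: 18·4 = 72 beats, 72/1.5 = 48 chords.
Total: 30 + 42 + 14 + 30 + 48 = 164.

164 chords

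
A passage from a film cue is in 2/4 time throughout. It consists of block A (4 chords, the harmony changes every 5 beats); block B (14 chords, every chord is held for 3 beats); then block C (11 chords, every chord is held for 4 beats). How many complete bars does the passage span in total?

A: 4 × 5 = 20 beats = 10 bars.
B: 14 × 3 = 42 beats = 21 bars.
C: 11 × 4 = 44 beats = 22 bars.
Total: 10 + 21 + 22 = 53 bars.

53 bars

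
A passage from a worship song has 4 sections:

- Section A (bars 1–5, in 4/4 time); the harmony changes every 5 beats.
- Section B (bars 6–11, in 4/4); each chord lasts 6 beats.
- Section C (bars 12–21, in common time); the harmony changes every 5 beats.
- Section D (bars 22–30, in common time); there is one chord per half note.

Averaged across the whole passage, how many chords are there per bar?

A: 5 bars of 4 beats is 20 beats; at 5 beats each that's 4 chords.
B: 6 bars of 4 beats is 24 beats; at 6 beats each that's 4 chords.
C: 10 bars of 4 beats is 40 beats; at 5 beats each that's 8 chords.
D: 9 bars of 4 beats is 36 beats; at 2 beats each that's 18 chords.
Overall: 34 chords over 30 bars → 34/30 = 17/15 chords per bar.

17/15 chords per bar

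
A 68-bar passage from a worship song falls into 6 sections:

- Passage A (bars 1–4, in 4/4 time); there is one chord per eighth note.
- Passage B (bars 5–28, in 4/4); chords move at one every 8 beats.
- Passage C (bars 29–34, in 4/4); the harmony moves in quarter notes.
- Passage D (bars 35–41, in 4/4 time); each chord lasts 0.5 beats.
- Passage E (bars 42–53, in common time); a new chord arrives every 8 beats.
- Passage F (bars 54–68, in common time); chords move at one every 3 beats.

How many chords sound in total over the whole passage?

A: 4 bars × 4 beats = 16 beats; 0.5 beats/chord → 32 chords.
B: 24 bars × 4 beats = 96 beats; 8 beats/chord → 12 chords.
C: 6 bars × 4 beats = 24 beats; 1 beat/chord → 24 chords.
D: 7 bars × 4 beats = 28 beats; 0.5 beats/chord → 56 chords.
E: 12 bars × 4 beats = 48 beats; 8 beats/chord → 6 chords.
F: 15 bars × 4 beats = 60 beats; 3 beats/chord → 20 chords.
Total: 32 + 12 + 24 + 56 + 6 + 20 = 150.

150 chords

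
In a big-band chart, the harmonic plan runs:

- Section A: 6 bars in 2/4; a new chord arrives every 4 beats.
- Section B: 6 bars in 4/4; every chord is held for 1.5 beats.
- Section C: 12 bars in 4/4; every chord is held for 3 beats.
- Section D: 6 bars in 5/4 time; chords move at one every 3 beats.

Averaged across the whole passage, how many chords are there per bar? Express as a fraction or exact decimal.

A: 6 bars of 2 beats is 12 beats; at 4 beats each that's 3 chords.
B: 6 bars of 4 beats is 24 beats; at 1.5 beats each that's 16 chords.
C: 12 bars of 4 beats is 48 beats; at 3 beats each that's 16 chords.
D: 6 bars of 5 beats is 30 beats; at 3 beats each that's 10 chords.
Overall: 45 chords over 30 bars → 45/30 = 1.5 chords per bar.

1.5 chords per bar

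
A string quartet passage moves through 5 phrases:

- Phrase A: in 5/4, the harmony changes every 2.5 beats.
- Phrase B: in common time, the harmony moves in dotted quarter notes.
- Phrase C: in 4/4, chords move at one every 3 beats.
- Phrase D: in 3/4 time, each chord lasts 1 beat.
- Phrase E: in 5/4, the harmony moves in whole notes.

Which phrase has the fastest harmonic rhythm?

Phrase D

A: 5/2.5 = 2 chords/bar.
B: 4/1.5 = 8/3 chords/bar.
C: 4/3 = 4/3 chords/bar.
D: 3/1 = 3 chords/bar.
E: 5/4 = 1.25 chords/bar.
Fastest is D at 3 chords/bar.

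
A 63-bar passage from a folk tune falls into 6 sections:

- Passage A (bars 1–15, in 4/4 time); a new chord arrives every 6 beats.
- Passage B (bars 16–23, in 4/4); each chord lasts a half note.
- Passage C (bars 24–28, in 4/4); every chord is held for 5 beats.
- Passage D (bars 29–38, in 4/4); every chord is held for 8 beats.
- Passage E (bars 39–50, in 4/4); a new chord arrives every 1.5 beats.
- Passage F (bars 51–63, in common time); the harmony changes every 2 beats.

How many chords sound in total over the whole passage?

A: 15 bars × 4 beats = 60 beats; 6 beats/chord → 10 chords.
B: 8 bars × 4 beats = 32 beats; 2 beats/chord → 16 chords.
C: 5 bars × 4 beats = 20 beats; 5 beats/chord → 4 chords.
D: 10 bars × 4 beats = 40 beats; 8 beats/chord → 5 chords.
E: 12 bars × 4 beats = 48 beats; 1.5 beats/chord → 32 chords.
F: 13 bars × 4 beats = 52 beats; 2 beats/chord → 26 chords.
Total: 10 + 16 + 4 + 5 + 32 + 26 = 93.

93 chords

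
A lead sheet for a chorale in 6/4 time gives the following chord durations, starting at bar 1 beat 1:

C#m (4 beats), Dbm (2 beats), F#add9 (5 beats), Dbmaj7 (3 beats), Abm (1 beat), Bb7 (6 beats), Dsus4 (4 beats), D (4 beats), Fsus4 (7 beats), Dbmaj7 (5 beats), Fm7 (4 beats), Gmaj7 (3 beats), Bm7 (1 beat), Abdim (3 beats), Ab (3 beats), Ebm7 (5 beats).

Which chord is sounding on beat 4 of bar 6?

Fsus4

Beat 4 of bar 6 is beat (6−1)×6 + 4 = 34 overall.
Running totals: C#m ends at 4, Dbm ends at 6, F#add9 ends at 11, Dbmaj7 ends at 14, Abm ends at 15, Bb7 ends at 21, Dsus4 ends at 25, D ends at 29, Fsus4 ends at 36.
Beat 34 falls within Fsus4.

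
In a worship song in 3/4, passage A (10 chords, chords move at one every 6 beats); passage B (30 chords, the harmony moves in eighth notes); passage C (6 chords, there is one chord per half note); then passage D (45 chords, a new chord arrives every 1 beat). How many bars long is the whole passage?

44 bars

A: 10 × 6 = 60 beats = 20 bars.
B: 30 × 0.5 = 15 beats = 5 bars.
C: 6 × 2 = 12 beats = 4 bars.
D: 45 × 1 = 45 beats = 15 bars.
Total: 20 + 5 + 4 + 15 = 44 bars.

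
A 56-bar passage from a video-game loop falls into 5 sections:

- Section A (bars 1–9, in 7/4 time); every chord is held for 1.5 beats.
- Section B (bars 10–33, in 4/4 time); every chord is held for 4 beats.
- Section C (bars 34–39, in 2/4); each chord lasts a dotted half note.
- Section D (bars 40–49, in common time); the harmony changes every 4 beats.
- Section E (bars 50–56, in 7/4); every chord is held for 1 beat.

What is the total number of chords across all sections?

129 chords

A: 9 bars × 7 beats = 63 beats; 1.5 beats/chord → 42 chords.
B: 24 bars × 4 beats = 96 beats; 4 beats/chord → 24 chords.
C: 6 bars × 2 beats = 12 beats; 3 beats/chord → 4 chords.
D: 10 bars × 4 beats = 40 beats; 4 beats/chord → 10 chords.
E: 7 bars × 7 beats = 49 beats; 1 beat/chord → 49 chords.
Total: 42 + 24 + 4 + 10 + 49 = 129.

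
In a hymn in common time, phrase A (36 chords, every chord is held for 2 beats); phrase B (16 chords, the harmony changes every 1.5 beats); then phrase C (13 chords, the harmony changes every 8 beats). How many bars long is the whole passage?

50 bars

A: 36 × 2 = 72 beats = 18 bars.
B: 16 × 1.5 = 24 beats = 6 bars.
C: 13 × 8 = 104 beats = 26 bars.
Total: 18 + 6 + 26 = 50 bars.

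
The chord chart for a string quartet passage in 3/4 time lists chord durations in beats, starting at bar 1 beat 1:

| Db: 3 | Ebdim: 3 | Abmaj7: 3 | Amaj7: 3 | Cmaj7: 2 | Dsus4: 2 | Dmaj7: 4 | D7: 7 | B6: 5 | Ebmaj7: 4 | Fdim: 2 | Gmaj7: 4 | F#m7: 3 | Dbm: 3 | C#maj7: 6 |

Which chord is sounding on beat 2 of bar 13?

Beat 2 of bar 13 is beat (13−1)×3 + 2 = 38 overall.
Running totals: Db ends at 3, Ebdim ends at 6, Abmaj7 ends at 9, Amaj7 ends at 12, Cmaj7 ends at 14, Dsus4 ends at 16, Dmaj7 ends at 20, D7 ends at 27, B6 ends at 32, Ebmaj7 ends at 36, Fdim ends at 38.
Beat 38 falls within Fdim.

Fdim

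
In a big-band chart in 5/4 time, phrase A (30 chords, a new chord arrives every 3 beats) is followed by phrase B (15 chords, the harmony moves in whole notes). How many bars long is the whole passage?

30 bars

A: 30 × 3 = 90 beats = 18 bars.
B: 15 × 4 = 60 beats = 12 bars.
Total: 18 + 12 = 30 bars.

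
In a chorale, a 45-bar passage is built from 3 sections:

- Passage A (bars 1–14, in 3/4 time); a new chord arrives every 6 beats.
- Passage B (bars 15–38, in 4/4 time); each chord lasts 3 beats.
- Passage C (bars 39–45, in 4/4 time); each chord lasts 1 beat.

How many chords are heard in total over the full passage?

67 chords

A has 42 beats and chords last 6 each, so 7 chords.
B has 96 beats and chords last 3 each, so 32 chords.
C has 28 beats and chords last 1 each, so 28 chords.
Total: 7 + 32 + 28 = 67.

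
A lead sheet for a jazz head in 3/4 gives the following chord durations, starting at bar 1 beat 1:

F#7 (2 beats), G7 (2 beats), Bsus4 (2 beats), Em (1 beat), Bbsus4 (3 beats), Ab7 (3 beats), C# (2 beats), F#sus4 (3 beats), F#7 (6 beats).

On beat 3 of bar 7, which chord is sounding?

Beat 3 of bar 7 is beat (7−1)×3 + 3 = 21 overall.
Running totals: F#7 ends at 2, G7 ends at 4, Bsus4 ends at 6, Em ends at 7, Bbsus4 ends at 10, Ab7 ends at 13, C# ends at 15, F#sus4 ends at 18, F#7 ends at 24.
Beat 21 falls within F#7.

F#7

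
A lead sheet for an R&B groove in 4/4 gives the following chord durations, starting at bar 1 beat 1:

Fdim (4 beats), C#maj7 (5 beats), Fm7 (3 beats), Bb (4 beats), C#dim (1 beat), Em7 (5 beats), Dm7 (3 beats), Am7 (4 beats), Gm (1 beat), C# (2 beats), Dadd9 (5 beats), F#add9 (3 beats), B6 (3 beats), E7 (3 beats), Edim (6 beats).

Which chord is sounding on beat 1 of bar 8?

Beat 1 of bar 8 is beat (8−1)×4 + 1 = 29 overall.
Running totals: Fdim ends at 4, C#maj7 ends at 9, Fm7 ends at 12, Bb ends at 16, C#dim ends at 17, Em7 ends at 22, Dm7 ends at 25, Am7 ends at 29.
Beat 29 falls within Am7.

Am7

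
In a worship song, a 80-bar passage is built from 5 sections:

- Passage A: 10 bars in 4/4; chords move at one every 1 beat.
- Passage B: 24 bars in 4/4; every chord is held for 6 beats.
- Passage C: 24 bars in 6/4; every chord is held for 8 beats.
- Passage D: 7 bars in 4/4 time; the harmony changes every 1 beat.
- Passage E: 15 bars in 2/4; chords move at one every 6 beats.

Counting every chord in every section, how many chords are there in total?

A has 40 beats and chords last 1 each, so 40 chords.
B has 96 beats and chords last 6 each, so 16 chords.
C has 144 beats and chords last 8 each, so 18 chords.
D has 28 beats and chords last 1 each, so 28 chords.
E has 30 beats and chords last 6 each, so 5 chords.
Total: 40 + 16 + 18 + 28 + 5 = 107.

107 chords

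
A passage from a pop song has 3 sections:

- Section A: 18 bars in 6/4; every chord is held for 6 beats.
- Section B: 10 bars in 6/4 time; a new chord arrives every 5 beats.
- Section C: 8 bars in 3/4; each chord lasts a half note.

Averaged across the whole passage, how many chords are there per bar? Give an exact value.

A: 18 × 6 = 108 beats ÷ 6 = 18 chords.
B: 10 × 6 = 60 beats ÷ 5 = 12 chords.
C: 8 × 3 = 24 beats ÷ 2 = 12 chords.
Overall: 42 chords over 36 bars → 42/36 = 7/6 chords per bar.

7/6 chords per bar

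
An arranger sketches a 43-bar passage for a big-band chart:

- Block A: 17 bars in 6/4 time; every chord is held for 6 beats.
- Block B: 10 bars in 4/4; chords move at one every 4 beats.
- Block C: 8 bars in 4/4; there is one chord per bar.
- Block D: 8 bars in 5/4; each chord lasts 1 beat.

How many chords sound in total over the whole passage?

75 chords

A has 102 beats and chords last 6 each, so 17 chords.
B has 40 beats and chords last 4 each, so 10 chords.
C has 32 beats and chords last 4 each, so 8 chords.
D has 40 beats and chords last 1 each, so 40 chords.
Total: 17 + 10 + 8 + 40 = 75.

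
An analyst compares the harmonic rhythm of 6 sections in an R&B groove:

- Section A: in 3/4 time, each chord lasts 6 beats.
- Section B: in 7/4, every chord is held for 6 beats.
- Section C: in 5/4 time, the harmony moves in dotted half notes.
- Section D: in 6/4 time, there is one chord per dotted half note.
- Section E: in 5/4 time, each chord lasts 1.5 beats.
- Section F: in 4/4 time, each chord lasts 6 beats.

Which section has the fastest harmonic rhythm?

A: 3 beats/bar ÷ 6 beats/chord = 0.5 chords/bar.
B: 7 beats/bar ÷ 6 beats/chord = 7/6 chords/bar.
C: 5 beats/bar ÷ 3 beats/chord = 5/3 chords/bar.
D: 6 beats/bar ÷ 3 beats/chord = 2 chords/bar.
E: 5 beats/bar ÷ 1.5 beats/chord = 10/3 chords/bar.
F: 4 beats/bar ÷ 6 beats/chord = 2/3 chords/bar.
Fastest is E at 10/3 chords/bar.

Section E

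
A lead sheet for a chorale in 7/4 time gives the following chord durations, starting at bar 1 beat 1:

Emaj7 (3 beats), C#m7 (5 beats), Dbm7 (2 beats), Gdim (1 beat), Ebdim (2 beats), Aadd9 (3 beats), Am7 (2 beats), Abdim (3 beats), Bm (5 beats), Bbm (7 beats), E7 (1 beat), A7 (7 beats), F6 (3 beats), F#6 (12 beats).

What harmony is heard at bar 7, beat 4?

Beat 4 of bar 7 is beat (7−1)×7 + 4 = 46 overall.
Running totals: Emaj7 ends at 3, C#m7 ends at 8, Dbm7 ends at 10, Gdim ends at 11, Ebdim ends at 13, Aadd9 ends at 16, Am7 ends at 18, Abdim ends at 21, Bm ends at 26, Bbm ends at 33, E7 ends at 34, A7 ends at 41, F6 ends at 44, F#6 ends at 56.
Beat 46 falls within F#6.

F#6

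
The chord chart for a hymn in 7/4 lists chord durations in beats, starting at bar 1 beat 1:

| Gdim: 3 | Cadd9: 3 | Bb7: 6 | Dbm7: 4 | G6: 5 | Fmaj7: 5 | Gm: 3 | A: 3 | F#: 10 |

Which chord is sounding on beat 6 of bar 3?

Beat 6 of bar 3 is beat (3−1)×7 + 6 = 20 overall.
Running totals: Gdim ends at 3, Cadd9 ends at 6, Bb7 ends at 12, Dbm7 ends at 16, G6 ends at 21.
Beat 20 falls within G6.

G6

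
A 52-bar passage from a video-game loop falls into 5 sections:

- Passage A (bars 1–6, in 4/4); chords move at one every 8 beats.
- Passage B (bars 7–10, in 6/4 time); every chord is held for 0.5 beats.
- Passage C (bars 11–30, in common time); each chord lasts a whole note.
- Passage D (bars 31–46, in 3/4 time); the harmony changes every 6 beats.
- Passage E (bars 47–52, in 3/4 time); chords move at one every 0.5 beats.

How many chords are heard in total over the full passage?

115 chords

A has 24 beats and chords last 8 each, so 3 chords.
B has 24 beats and chords last 0.5 each, so 48 chords.
C has 80 beats and chords last 4 each, so 20 chords.
D has 48 beats and chords last 6 each, so 8 chords.
E has 18 beats and chords last 0.5 each, so 36 chords.
Total: 3 + 48 + 20 + 8 + 36 = 115.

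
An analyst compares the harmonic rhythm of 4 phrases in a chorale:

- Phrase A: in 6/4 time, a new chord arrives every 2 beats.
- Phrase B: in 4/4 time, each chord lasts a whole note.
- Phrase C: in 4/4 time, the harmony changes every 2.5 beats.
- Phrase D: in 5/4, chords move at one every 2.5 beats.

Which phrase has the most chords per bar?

A: each chord is 2 beats in 6/4, so 3 per bar.
B: each chord is 4 beats in 4/4, so 1 per bar.
C: each chord is 2.5 beats in 4/4, so 1.6 per bar.
D: each chord is 2.5 beats in 5/4, so 2 per bar.
Fastest is A at 3 chords/bar.

Phrase A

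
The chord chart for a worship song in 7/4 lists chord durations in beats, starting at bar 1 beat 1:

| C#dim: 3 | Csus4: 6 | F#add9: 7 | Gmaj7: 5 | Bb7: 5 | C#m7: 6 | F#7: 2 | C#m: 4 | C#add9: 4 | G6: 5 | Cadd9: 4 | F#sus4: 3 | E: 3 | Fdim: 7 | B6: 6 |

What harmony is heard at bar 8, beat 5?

F#sus4

Beat 5 of bar 8 is beat (8−1)×7 + 5 = 54 overall.
Running totals: C#dim ends at 3, Csus4 ends at 9, F#add9 ends at 16, Gmaj7 ends at 21, Bb7 ends at 26, C#m7 ends at 32, F#7 ends at 34, C#m ends at 38, C#add9 ends at 42, G6 ends at 47, Cadd9 ends at 51, F#sus4 ends at 54.
Beat 54 falls within F#sus4.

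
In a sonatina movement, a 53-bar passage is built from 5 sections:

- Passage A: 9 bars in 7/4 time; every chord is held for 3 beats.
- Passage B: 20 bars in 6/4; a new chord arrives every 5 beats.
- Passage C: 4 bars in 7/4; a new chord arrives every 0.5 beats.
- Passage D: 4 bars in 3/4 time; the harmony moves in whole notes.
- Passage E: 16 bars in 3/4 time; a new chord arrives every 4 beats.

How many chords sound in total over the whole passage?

116 chords

A: 9 bars × 7 beats = 63 beats; 3 beats/chord → 21 chords.
B: 20 bars × 6 beats = 120 beats; 5 beats/chord → 24 chords.
C: 4 bars × 7 beats = 28 beats; 0.5 beats/chord → 56 chords.
D: 4 bars × 3 beats = 12 beats; 4 beats/chord → 3 chords.
E: 16 bars × 3 beats = 48 beats; 4 beats/chord → 12 chords.
Total: 21 + 24 + 56 + 3 + 12 = 116.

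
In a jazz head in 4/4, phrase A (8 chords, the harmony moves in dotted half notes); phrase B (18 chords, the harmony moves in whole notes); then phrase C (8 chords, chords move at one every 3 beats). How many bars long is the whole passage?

30 bars

A: 8 × 3 = 24 beats = 6 bars.
B: 18 × 4 = 72 beats = 18 bars.
C: 8 × 3 = 24 beats = 6 bars.
Total: 6 + 18 + 6 = 30 bars.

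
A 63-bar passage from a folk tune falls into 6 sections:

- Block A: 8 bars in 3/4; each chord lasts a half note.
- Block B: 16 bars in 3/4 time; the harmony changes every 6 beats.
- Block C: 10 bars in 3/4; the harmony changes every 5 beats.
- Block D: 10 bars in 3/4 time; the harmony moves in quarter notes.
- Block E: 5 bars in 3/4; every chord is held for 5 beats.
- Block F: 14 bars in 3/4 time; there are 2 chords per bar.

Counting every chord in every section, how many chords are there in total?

A: 8·3 = 24 beats, 24/2 = 12 chords.
B: 16·3 = 48 beats, 48/6 = 8 chords.
C: 10·3 = 30 beats, 30/5 = 6 chords.
D: 10·3 = 30 beats, 30/1 = 30 chords.
E: 5·3 = 15 beats, 15/5 = 3 chords.
F: 14·3 = 42 beats, 42/1.5 = 28 chords.
Total: 12 + 8 + 6 + 30 + 3 + 28 = 87.

87 chords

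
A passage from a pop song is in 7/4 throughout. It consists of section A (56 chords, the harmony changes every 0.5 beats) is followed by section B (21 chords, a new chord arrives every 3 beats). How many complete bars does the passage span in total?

A: 56 × 0.5 = 28 beats = 4 bars.
B: 21 × 3 = 63 beats = 9 bars.
Total: 4 + 9 = 13 bars.

13 bars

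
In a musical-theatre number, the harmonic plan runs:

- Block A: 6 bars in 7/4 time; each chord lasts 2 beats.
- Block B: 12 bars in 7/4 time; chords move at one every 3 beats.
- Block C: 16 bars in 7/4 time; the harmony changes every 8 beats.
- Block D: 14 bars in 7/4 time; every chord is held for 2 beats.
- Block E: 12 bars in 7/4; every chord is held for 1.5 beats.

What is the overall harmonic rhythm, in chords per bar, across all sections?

2.8 chords per bar

A: 6 bars of 7 beats is 42 beats; at 2 beats each that's 21 chords.
B: 12 bars of 7 beats is 84 beats; at 3 beats each that's 28 chords.
C: 16 bars of 7 beats is 112 beats; at 8 beats each that's 14 chords.
D: 14 bars of 7 beats is 98 beats; at 2 beats each that's 49 chords.
E: 12 bars of 7 beats is 84 beats; at 1.5 beats each that's 56 chords.
Overall: 168 chords over 60 bars → 168/60 = 2.8 chords per bar.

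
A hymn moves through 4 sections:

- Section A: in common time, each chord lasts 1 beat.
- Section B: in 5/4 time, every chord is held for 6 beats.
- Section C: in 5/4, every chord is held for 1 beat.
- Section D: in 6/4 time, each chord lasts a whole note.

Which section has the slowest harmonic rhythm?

A: 4/1 = 4 chords/bar.
B: 5/6 = 5/6 chords/bar.
C: 5/1 = 5 chords/bar.
D: 6/4 = 1.5 chords/bar.
Slowest is B at 5/6 chords/bar.

Section B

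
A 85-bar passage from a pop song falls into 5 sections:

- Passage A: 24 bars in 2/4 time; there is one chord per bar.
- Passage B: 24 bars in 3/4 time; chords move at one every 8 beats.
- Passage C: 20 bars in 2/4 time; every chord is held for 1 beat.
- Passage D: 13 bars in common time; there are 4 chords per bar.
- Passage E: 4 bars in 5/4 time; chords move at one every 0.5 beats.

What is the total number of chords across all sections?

A: 24·2 = 48 beats, 48/2 = 24 chords.
B: 24·3 = 72 beats, 72/8 = 9 chords.
C: 20·2 = 40 beats, 40/1 = 40 chords.
D: 13·4 = 52 beats, 52/1 = 52 chords.
E: 4·5 = 20 beats, 20/0.5 = 40 chords.
Total: 24 + 9 + 40 + 52 + 40 = 165.

165 chords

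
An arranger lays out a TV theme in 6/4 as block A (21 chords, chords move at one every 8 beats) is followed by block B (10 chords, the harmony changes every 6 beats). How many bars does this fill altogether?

A: 21 × 8 = 168 beats = 28 bars.
B: 10 × 6 = 60 beats = 10 bars.
Total: 28 + 10 = 38 bars.

38 bars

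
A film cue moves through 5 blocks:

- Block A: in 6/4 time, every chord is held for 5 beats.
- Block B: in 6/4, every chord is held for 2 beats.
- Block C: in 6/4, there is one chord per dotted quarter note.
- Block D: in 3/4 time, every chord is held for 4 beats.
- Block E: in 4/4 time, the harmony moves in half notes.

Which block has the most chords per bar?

A: each chord is 5 beats in 6/4, so 1.2 per bar.
B: each chord is 2 beats in 6/4, so 3 per bar.
C: each chord is 1.5 beats in 6/4, so 4 per bar.
D: each chord is 4 beats in 3/4, so 0.75 per bar.
E: each chord is 2 beats in 4/4, so 2 per bar.
Fastest is C at 4 chords/bar.

Block C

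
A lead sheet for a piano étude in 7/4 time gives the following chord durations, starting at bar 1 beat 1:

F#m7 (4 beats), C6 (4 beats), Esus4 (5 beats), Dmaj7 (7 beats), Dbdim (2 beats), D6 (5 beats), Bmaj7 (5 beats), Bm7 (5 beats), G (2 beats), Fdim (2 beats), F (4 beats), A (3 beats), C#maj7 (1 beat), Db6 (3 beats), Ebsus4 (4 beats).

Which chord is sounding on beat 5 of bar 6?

Fdim

Beat 5 of bar 6 is beat (6−1)×7 + 5 = 40 overall.
Running totals: F#m7 ends at 4, C6 ends at 8, Esus4 ends at 13, Dmaj7 ends at 20, Dbdim ends at 22, D6 ends at 27, Bmaj7 ends at 32, Bm7 ends at 37, G ends at 39, Fdim ends at 41.
Beat 40 falls within Fdim.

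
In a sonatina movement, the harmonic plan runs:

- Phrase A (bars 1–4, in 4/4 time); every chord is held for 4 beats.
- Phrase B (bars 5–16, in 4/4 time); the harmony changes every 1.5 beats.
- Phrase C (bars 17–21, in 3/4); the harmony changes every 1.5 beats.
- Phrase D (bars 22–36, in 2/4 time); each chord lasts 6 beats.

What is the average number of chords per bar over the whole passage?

A: 4 bars of 4 beats is 16 beats; at 4 beats each that's 4 chords.
B: 12 bars of 4 beats is 48 beats; at 1.5 beats each that's 32 chords.
C: 5 bars of 3 beats is 15 beats; at 1.5 beats each that's 10 chords.
D: 15 bars of 2 beats is 30 beats; at 6 beats each that's 5 chords.
Overall: 51 chords over 36 bars → 51/36 = 17/12 chords per bar.

17/12 chords per bar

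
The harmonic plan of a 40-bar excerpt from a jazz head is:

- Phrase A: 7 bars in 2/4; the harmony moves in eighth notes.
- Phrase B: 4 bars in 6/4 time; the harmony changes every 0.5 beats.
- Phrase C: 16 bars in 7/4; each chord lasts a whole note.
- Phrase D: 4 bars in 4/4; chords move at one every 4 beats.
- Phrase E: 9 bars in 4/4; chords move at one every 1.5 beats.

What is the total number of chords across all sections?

132 chords

A: 7·2 = 14 beats, 14/0.5 = 28 chords.
B: 4·6 = 24 beats, 24/0.5 = 48 chords.
C: 16·7 = 112 beats, 112/4 = 28 chords.
D: 4·4 = 16 beats, 16/4 = 4 chords.
E: 9·4 = 36 beats, 36/1.5 = 24 chords.
Total: 28 + 48 + 28 + 4 + 24 = 132.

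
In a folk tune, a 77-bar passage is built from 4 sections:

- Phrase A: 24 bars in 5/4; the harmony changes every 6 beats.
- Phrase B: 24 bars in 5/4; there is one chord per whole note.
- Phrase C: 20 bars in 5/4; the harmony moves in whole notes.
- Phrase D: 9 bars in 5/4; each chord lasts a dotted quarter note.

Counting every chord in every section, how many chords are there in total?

105 chords

A has 120 beats and chords last 6 each, so 20 chords.
B has 120 beats and chords last 4 each, so 30 chords.
C has 100 beats and chords last 4 each, so 25 chords.
D has 45 beats and chords last 1.5 each, so 30 chords.
Total: 20 + 30 + 25 + 30 = 105.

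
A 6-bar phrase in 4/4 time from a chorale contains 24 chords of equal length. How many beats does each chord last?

1 beat

6 bars × 4 beats/bar = 24 beats total.
24 beats ÷ 24 chords = 1 beats per chord.
(That is a quarter note.)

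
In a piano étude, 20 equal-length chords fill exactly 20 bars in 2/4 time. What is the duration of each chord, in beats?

20 bars × 2 beats/bar = 40 beats total.
40 beats ÷ 20 chords = 2 beats per chord.
(That is a half note.)

2 beats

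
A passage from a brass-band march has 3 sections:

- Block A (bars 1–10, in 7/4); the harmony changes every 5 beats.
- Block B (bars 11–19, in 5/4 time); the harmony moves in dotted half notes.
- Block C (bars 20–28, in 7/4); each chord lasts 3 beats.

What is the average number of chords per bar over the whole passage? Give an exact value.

25/14 chords per bar

A: 10 × 7 = 70 beats ÷ 5 = 14 chords.
B: 9 × 5 = 45 beats ÷ 3 = 15 chords.
C: 9 × 7 = 63 beats ÷ 3 = 21 chords.
Overall: 50 chords over 28 bars → 50/28 = 25/14 chords per bar.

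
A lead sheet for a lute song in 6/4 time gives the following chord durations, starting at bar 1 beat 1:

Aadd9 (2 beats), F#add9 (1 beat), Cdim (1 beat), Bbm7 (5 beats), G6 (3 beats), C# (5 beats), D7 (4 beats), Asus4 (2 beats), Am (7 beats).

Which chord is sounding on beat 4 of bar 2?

Beat 4 of bar 2 is beat (2−1)×6 + 4 = 10 overall.
Running totals: Aadd9 ends at 2, F#add9 ends at 3, Cdim ends at 4, Bbm7 ends at 9, G6 ends at 12.
Beat 10 falls within G6.

G6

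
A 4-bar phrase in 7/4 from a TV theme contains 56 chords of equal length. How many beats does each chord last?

0.5 beats

4 bars × 7 beats/bar = 28 beats total.
28 beats ÷ 56 chords = 0.5 beats per chord.
(That is an eighth note.)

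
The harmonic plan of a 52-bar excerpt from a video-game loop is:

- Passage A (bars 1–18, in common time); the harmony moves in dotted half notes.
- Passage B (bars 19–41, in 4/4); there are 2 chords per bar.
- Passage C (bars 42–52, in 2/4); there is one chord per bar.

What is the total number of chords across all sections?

A: 18 bars × 4 beats = 72 beats; 3 beats/chord → 24 chords.
B: 23 bars × 4 beats = 92 beats; 2 beats/chord → 46 chords.
C: 11 bars × 2 beats = 22 beats; 2 beats/chord → 11 chords.
Total: 24 + 46 + 11 = 81.

81 chords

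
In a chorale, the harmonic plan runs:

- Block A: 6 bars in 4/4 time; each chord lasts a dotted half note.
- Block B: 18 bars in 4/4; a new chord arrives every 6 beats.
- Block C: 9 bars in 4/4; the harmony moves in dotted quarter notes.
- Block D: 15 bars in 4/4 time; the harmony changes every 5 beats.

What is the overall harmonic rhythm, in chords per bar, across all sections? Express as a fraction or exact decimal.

A: 6 bars of 4 beats is 24 beats; at 3 beats each that's 8 chords.
B: 18 bars of 4 beats is 72 beats; at 6 beats each that's 12 chords.
C: 9 bars of 4 beats is 36 beats; at 1.5 beats each that's 24 chords.
D: 15 bars of 4 beats is 60 beats; at 5 beats each that's 12 chords.
Overall: 56 chords over 48 bars → 56/48 = 7/6 chords per bar.

7/6 chords per bar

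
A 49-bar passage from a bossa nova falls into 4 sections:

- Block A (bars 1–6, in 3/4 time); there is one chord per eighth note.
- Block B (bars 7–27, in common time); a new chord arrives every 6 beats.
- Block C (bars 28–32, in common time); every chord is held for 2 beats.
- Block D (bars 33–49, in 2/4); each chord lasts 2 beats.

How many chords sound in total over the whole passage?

A: 6·3 = 18 beats, 18/0.5 = 36 chords.
B: 21·4 = 84 beats, 84/6 = 14 chords.
C: 5·4 = 20 beats, 20/2 = 10 chords.
D: 17·2 = 34 beats, 34/2 = 17 chords.
Total: 36 + 14 + 10 + 17 = 77.

77 chords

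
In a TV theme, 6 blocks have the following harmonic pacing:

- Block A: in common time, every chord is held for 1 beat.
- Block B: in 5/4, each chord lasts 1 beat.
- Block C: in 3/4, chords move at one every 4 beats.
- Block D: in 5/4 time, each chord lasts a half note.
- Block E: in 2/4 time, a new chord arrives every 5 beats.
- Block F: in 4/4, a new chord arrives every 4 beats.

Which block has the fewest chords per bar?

Block E

A: 4 beats/bar ÷ 1 beat/chord = 4 chords/bar.
B: 5 beats/bar ÷ 1 beat/chord = 5 chords/bar.
C: 3 beats/bar ÷ 4 beats/chord = 0.75 chords/bar.
D: 5 beats/bar ÷ 2 beats/chord = 2.5 chords/bar.
E: 2 beats/bar ÷ 5 beats/chord = 0.4 chords/bar.
F: 4 beats/bar ÷ 4 beats/chord = 1 chord/bar.
Slowest is E at 0.4 chords/bar.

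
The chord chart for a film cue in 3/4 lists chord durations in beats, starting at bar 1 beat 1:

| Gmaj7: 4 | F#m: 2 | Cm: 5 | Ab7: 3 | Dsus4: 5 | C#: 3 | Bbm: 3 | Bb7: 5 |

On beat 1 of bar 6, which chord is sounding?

Dsus4

Beat 1 of bar 6 is beat (6−1)×3 + 1 = 16 overall.
Running totals: Gmaj7 ends at 4, F#m ends at 6, Cm ends at 11, Ab7 ends at 14, Dsus4 ends at 19.
Beat 16 falls within Dsus4.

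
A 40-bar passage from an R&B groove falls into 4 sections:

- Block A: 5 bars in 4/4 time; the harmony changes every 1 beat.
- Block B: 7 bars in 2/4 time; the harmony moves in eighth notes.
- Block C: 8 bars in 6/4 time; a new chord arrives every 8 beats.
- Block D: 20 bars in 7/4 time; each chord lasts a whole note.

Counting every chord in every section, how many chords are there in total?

89 chords

A: 5·4 = 20 beats, 20/1 = 20 chords.
B: 7·2 = 14 beats, 14/0.5 = 28 chords.
C: 8·6 = 48 beats, 48/8 = 6 chords.
D: 20·7 = 140 beats, 140/4 = 35 chords.
Total: 20 + 28 + 6 + 35 = 89.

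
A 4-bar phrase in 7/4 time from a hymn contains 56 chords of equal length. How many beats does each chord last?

0.5 beats

4 bars × 7 beats/bar = 28 beats total.
28 beats ÷ 56 chords = 0.5 beats per chord.
(That is an eighth note.)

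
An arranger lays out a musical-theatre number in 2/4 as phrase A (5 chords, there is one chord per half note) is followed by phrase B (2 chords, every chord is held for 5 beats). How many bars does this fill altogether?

10 bars

A: 5 × 2 = 10 beats = 5 bars.
B: 2 × 5 = 10 beats = 5 bars.
Total: 5 + 5 = 10 bars.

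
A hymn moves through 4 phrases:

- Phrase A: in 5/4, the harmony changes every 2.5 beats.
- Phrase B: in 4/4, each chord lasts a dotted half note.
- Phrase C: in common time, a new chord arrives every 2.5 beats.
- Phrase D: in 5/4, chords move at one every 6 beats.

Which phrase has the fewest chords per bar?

A: 5 beats/bar ÷ 2.5 beats/chord = 2 chords/bar.
B: 4 beats/bar ÷ 3 beats/chord = 4/3 chords/bar.
C: 4 beats/bar ÷ 2.5 beats/chord = 1.6 chords/bar.
D: 5 beats/bar ÷ 6 beats/chord = 5/6 chords/bar.
Slowest is D at 5/6 chords/bar.

Phrase D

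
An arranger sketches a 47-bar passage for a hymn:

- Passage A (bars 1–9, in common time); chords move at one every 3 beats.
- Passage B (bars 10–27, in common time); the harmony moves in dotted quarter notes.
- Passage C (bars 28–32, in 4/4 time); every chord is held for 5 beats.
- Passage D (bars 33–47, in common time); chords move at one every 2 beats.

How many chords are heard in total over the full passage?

A: 9·4 = 36 beats, 36/3 = 12 chords.
B: 18·4 = 72 beats, 72/1.5 = 48 chords.
C: 5·4 = 20 beats, 20/5 = 4 chords.
D: 15·4 = 60 beats, 60/2 = 30 chords.
Total: 12 + 48 + 4 + 30 = 94.

94 chords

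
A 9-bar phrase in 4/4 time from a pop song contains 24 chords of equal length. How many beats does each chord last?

1.5 beats

9 bars × 4 beats/bar = 36 beats total.
36 beats ÷ 24 chords = 1.5 beats per chord.
(That is a dotted quarter note.)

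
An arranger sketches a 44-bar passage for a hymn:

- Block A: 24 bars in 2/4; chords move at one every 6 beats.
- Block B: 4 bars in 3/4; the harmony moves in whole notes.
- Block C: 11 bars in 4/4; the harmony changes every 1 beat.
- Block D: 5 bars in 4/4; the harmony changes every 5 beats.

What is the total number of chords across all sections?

A: 24 bars × 2 beats = 48 beats; 6 beats/chord → 8 chords.
B: 4 bars × 3 beats = 12 beats; 4 beats/chord → 3 chords.
C: 11 bars × 4 beats = 44 beats; 1 beat/chord → 44 chords.
D: 5 bars × 4 beats = 20 beats; 5 beats/chord → 4 chords.
Total: 8 + 3 + 44 + 4 = 59.

59 chords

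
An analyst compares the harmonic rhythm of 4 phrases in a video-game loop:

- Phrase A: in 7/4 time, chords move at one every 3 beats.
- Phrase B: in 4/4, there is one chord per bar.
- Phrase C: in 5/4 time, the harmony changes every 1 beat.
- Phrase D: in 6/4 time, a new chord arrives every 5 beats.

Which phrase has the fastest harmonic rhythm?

A: 7/3 = 7/3 chords/bar.
B: 4/4 = 1 chord/bar.
C: 5/1 = 5 chords/bar.
D: 6/5 = 1.2 chords/bar.
Fastest is C at 5 chords/bar.

Phrase C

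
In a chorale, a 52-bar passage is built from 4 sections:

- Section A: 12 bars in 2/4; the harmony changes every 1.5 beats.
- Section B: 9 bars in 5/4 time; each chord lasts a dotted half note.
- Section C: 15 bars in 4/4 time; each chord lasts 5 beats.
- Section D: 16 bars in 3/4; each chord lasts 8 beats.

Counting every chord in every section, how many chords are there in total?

A: 12 bars × 2 beats = 24 beats; 1.5 beats/chord → 16 chords.
B: 9 bars × 5 beats = 45 beats; 3 beats/chord → 15 chords.
C: 15 bars × 4 beats = 60 beats; 5 beats/chord → 12 chords.
D: 16 bars × 3 beats = 48 beats; 8 beats/chord → 6 chords.
Total: 16 + 15 + 12 + 6 = 49.

49 chords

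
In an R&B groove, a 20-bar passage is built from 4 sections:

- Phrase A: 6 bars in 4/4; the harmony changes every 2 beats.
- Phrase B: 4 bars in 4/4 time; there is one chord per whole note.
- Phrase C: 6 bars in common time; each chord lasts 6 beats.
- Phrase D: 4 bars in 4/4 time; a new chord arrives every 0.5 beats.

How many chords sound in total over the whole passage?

52 chords

A: 6 bars × 4 beats = 24 beats; 2 beats/chord → 12 chords.
B: 4 bars × 4 beats = 16 beats; 4 beats/chord → 4 chords.
C: 6 bars × 4 beats = 24 beats; 6 beats/chord → 4 chords.
D: 4 bars × 4 beats = 16 beats; 0.5 beats/chord → 32 chords.
Total: 12 + 4 + 4 + 32 = 52.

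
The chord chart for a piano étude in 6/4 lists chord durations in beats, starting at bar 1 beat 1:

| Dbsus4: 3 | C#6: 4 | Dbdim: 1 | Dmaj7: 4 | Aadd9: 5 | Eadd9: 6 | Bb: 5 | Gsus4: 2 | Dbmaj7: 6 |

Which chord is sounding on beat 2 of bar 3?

Aadd9

Beat 2 of bar 3 is beat (3−1)×6 + 2 = 14 overall.
Running totals: Dbsus4 ends at 3, C#6 ends at 7, Dbdim ends at 8, Dmaj7 ends at 12, Aadd9 ends at 17.
Beat 14 falls within Aadd9.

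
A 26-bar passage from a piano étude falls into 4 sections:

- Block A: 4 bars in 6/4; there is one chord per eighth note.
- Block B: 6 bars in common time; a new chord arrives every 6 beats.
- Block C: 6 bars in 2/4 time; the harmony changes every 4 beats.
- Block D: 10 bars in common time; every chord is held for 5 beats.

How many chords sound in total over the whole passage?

63 chords

A: 4·6 = 24 beats, 24/0.5 = 48 chords.
B: 6·4 = 24 beats, 24/6 = 4 chords.
C: 6·2 = 12 beats, 12/4 = 3 chords.
D: 10·4 = 40 beats, 40/5 = 8 chords.
Total: 48 + 4 + 3 + 8 = 63.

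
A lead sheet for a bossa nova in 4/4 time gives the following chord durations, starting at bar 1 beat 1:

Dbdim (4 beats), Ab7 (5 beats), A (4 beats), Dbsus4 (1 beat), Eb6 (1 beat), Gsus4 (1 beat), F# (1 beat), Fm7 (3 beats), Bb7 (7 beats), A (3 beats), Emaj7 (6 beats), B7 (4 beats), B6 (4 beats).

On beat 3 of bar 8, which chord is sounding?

Beat 3 of bar 8 is beat (8−1)×4 + 3 = 31 overall.
Running totals: Dbdim ends at 4, Ab7 ends at 9, A ends at 13, Dbsus4 ends at 14, Eb6 ends at 15, Gsus4 ends at 16, F# ends at 17, Fm7 ends at 20, Bb7 ends at 27, A ends at 30, Emaj7 ends at 36.
Beat 31 falls within Emaj7.

Emaj7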